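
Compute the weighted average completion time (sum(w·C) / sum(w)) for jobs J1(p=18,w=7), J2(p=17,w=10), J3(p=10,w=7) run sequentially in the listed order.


Completion times:
  J1: C=18, w×C=7×18=126
  J2: C=35, w×C=10×35=350
  J3: C=45, w×C=7×45=315
Sum w×C = 791
Sum w = 24
Weighted avg = 791/24
= 32.96


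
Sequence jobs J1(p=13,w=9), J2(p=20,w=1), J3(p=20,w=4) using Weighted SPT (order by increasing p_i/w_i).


WSPT (Smith's rule): sort by p/w ascending
  J1: p/w = 13/9 = 1.444
  J3: p/w = 20/4 = 5.000
  J2: p/w = 20/1 = 20.000
Order: J1 → J3 → J2


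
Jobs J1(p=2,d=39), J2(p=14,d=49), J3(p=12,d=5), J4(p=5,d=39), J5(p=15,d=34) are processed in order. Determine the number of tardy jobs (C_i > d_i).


Completion vs due date:
  J1: C=2, d=39 → on time
  J2: C=16, d=49 → on time
  J3: C=28, d=5 → TARDY
  J4: C=33, d=39 → on time
  J5: C=48, d=34 → TARDY
Tardy jobs: J3, J5
Count = 2


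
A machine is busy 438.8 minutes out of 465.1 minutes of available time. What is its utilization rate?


Utilization = busy / total × 100
= 438.8 / 465.1 × 100
= 94.3%


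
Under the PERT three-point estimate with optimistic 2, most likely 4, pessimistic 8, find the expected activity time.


te = (o + 4m + p) / 6
= (2 + 4×4 + 8) / 6
= (2 + 16 + 8) / 6
= 26 / 6
= 4.33


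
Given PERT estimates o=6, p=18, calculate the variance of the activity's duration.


σ² = ((p - o) / 6)² = (p - o)² / 36
= (18 - 6)² / 36
= 12² / 36
= 144 / 36
= 4.0000


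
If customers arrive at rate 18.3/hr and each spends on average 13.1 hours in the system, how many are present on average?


Little's law: L = λ × W
= 18.3 × 13.1
= 239.73


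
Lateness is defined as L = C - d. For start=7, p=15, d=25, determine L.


Completion = 7 + 15 = 22
Lateness = C - d = 22 - 25
= -3


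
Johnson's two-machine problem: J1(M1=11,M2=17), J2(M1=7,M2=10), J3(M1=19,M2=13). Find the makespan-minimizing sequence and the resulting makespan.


Johnson's rule:
Group 1 (M1≤M2, sort by M1): ['J2', 'J1']
Group 2 (M1>M2, sort desc M2): ['J3']
Sequence: J2 → J1 → J3
Makespan calculation:
  J2: M1 done=7, M2 done=17
  J1: M1 done=18, M2 done=35
  J3: M1 done=37, M2 done=50
= Sequence: J2 → J1 → J3, Makespan: 50


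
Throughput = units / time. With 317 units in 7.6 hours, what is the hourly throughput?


Throughput = units / time
= 317 / 7.6
= 41.7 units/hour


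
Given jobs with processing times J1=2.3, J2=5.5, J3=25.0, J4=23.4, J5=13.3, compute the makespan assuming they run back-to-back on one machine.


Sequential makespan: sum all processing times
= 2.3 + 5.5 + 25.0 + 23.4 + 13.3
= 69.5 time units


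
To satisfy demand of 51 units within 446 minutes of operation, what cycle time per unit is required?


Cycle time = available time / demand
= 446 / 51
= 8.75 min/unit


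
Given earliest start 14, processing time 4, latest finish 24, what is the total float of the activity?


EF = ES + duration = 14 + 4 = 18
LS = LF - duration = 24 - 4 = 20
Total Float = LF - EF = 24 - 18
(or LS - ES = 20 - 14)
= 6


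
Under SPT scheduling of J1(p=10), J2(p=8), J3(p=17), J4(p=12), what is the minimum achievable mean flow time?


SPT order: J2 → J1 → J4 → J3
Completion times:
  J2: C=8
  J1: C=18
  J4: C=30
  J3: C=47
Sum = 103, n = 4
Mean flow = 103/4
= 25.75


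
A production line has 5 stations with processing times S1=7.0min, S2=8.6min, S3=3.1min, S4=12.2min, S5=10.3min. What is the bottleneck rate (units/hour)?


Bottleneck = longest station time
Station times: [7.0, 8.6, 3.1, 12.2, 10.3]
Max = 12.2 min
Rate = 60 / 12.2
= 4.92 units/hour (bottleneck: 12.2min)


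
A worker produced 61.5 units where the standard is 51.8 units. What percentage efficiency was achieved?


Efficiency = (actual / standard) × 100
= (61.5 / 51.8) × 100
= 118.7%


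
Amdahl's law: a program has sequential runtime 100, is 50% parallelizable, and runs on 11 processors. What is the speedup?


Amdahl's law: T_p = T × ((1-p) + p/N)
= 100 × ((1-0.5) + 0.5/11)
= 100 × (0.50 + 0.0455)
= 100 × 0.5455
= 54.55
Speedup = 100/54.55
= 1.83×


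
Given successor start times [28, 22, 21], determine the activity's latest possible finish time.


LF = min of all successor start times
Successors start at: [28, 22, 21]
LF = min(28, 22, 21)
= 21


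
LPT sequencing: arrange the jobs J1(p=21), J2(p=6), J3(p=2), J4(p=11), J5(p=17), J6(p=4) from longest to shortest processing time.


LPT: sort by longest processing time first
  J1: p=21
  J5: p=17
  J4: p=11
  J2: p=6
  J6: p=4
  J3: p=2
Order: J1 → J5 → J4 → J2 → J6 → J3


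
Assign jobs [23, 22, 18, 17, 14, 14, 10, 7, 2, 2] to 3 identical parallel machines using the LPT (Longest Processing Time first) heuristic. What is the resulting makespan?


Jobs (LPT sorted): [23, 22, 18, 17, 14, 14, 10, 7, 2, 2]
Machines: 3
  J=23 → Machine 1 (load: 0+23=23)
  J=22 → Machine 2 (load: 0+22=22)
  J=18 → Machine 3 (load: 0+18=18)
  J=17 → Machine 3 (load: 18+17=35)
  J=14 → Machine 2 (load: 22+14=36)
  J=14 → Machine 1 (load: 23+14=37)
  J=10 → Machine 3 (load: 35+10=45)
  J=7 → Machine 2 (load: 36+7=43)
  J=2 → Machine 1 (load: 37+2=39)
  J=2 → Machine 1 (load: 39+2=41)
Machine loads: [41, 43, 45]
Makespan = max = 45 time units


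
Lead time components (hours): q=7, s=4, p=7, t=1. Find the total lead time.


Lead time = queue + setup + processing + transit
= 7 + 4 + 7 + 1
= 19 hours


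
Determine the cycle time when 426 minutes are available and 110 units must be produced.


Cycle time = available time / demand
= 426 / 110
= 3.87 min/unit


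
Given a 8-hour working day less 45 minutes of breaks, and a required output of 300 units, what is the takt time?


Available = 8×60 - 45 = 435 min
Takt time = 435 / 300
= 1.45 min/unit


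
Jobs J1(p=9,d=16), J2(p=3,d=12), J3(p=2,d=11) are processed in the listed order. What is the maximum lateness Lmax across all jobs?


Lateness per job (L = C - d):
  J1: C=9, d=16, L=-7
  J2: C=12, d=12, L=0
  J3: C=14, d=11, L=3
Lmax = max(-7, 0, 3)
= 3


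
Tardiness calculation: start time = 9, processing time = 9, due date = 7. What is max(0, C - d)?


Completion = start + processing = 9 + 9 = 18
Tardiness = max(0, C - d) = max(0, 18 - 7)
= max(0, 11)
= 11


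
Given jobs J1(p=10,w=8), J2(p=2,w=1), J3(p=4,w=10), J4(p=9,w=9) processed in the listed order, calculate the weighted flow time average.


Completion times:
  J1: C=10, w×C=8×10=80
  J2: C=12, w×C=1×12=12
  J3: C=16, w×C=10×16=160
  J4: C=25, w×C=9×25=225
Sum w×C = 477
Sum w = 28
Weighted avg = 477/28
= 17.04


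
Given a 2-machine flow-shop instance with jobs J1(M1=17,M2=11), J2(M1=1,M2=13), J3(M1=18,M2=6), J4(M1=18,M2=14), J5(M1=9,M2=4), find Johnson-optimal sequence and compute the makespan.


Johnson's rule:
Group 1 (M1≤M2, sort by M1): ['J2']
Group 2 (M1>M2, sort desc M2): ['J4', 'J1', 'J3', 'J5']
Sequence: J2 → J4 → J1 → J3 → J5
Makespan calculation:
  J2: M1 done=1, M2 done=14
  J4: M1 done=19, M2 done=33
  J1: M1 done=36, M2 done=47
  J3: M1 done=54, M2 done=60
  J5: M1 done=63, M2 done=67
= Sequence: J2 → J4 → J1 → J3 → J5, Makespan: 67


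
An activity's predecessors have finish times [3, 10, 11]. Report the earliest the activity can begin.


ES = max of all predecessor completion times
Predecessors: [3, 10, 11]
ES = max(3, 10, 11)
= 11


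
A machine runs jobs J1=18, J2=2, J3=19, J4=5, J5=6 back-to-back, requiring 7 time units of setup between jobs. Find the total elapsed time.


Makespan = Σ processing + (n-1) × setup
= (18 + 2 + 19 + 5 + 6) + (5-1)×7
= 50 + 28
= 78 time units


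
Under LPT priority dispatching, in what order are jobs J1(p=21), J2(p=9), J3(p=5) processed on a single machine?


LPT: sort by longest processing time first
  J1: p=21
  J2: p=9
  J3: p=5
Order: J1 → J2 → J3


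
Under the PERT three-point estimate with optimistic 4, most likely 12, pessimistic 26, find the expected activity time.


te = (o + 4m + p) / 6
= (4 + 4×12 + 26) / 6
= (4 + 48 + 26) / 6
= 78 / 6
= 13.00


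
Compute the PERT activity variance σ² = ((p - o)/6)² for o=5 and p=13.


σ² = ((p - o) / 6)² = (p - o)² / 36
= (13 - 5)² / 36
= 8² / 36
= 64 / 36
= 1.7778


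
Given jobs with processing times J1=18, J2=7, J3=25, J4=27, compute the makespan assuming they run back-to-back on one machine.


Sequential makespan: sum all processing times
= 18 + 7 + 25 + 27
= 77 time units


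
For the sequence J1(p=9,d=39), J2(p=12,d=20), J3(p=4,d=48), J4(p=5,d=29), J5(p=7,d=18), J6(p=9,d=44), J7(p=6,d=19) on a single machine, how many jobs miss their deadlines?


Completion vs due date:
  J1: C=9, d=39 → on time
  J2: C=21, d=20 → TARDY
  J3: C=25, d=48 → on time
  J4: C=30, d=29 → TARDY
  J5: C=37, d=18 → TARDY
  J6: C=46, d=44 → TARDY
  J7: C=52, d=19 → TARDY
Tardy jobs: J2, J4, J5, J6, J7
Count = 5


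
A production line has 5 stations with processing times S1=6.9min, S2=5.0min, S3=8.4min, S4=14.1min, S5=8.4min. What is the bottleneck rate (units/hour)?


Bottleneck = longest station time
Station times: [6.9, 5.0, 8.4, 14.1, 8.4]
Max = 14.1 min
Rate = 60 / 14.1
= 4.26 units/hour (bottleneck: 14.1min)


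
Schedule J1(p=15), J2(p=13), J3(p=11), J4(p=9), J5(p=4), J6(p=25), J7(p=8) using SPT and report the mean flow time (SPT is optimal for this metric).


SPT order: J5 → J7 → J4 → J3 → J2 → J1 → J6
Completion times:
  J5: C=4
  J7: C=12
  J4: C=21
  J3: C=32
  J2: C=45
  J1: C=60
  J6: C=85
Sum = 259, n = 7
Mean flow = 259/7
= 37.00


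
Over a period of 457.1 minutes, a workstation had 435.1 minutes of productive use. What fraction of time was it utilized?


Utilization = busy / total × 100
= 435.1 / 457.1 × 100
= 95.2%


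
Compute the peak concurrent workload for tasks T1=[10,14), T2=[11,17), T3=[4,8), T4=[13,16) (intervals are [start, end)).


Check each time point for overlaps:
  t=13: 3 tasks active (T1, T2, T4)
Max concurrent = 3


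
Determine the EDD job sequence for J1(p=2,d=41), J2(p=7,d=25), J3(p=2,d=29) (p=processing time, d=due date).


EDD: sort by earliest due date
  J2: d=25, p=7
  J3: d=29, p=2
  J1: d=41, p=2
Order: J2 → J3 → J1


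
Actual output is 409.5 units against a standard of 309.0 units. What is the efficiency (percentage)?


Efficiency = (actual / standard) × 100
= (409.5 / 309.0) × 100
= 132.5%


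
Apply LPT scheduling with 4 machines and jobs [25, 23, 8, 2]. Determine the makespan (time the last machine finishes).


Jobs (LPT sorted): [25, 23, 8, 2]
Machines: 4
  J=25 → Machine 1 (load: 0+25=25)
  J=23 → Machine 2 (load: 0+23=23)
  J=8 → Machine 3 (load: 0+8=8)
  J=2 → Machine 4 (load: 0+2=2)
Machine loads: [25, 23, 8, 2]
Makespan = max = 25 time units


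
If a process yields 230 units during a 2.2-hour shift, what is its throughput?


Throughput = units / time
= 230 / 2.2
= 104.5 units/hour


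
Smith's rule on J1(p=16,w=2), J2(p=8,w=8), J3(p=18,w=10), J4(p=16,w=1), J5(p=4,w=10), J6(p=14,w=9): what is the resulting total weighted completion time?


WSPT order (by p/w): J5 → J2 → J6 → J3 → J1 → J4
  J5: C=4, w·C=10×4=40
  J2: C=12, w·C=8×12=96
  J6: C=26, w·C=9×26=234
  J3: C=44, w·C=10×44=440
  J1: C=60, w·C=2×60=120
  J4: C=76, w·C=1×76=76
Σ w·C = 1006
= 1006


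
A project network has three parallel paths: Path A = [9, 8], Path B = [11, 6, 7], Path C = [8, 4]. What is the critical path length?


Path A: 9 + 8 = 17
Path B: 11 + 6 + 7 = 24
Path C: 8 + 4 = 12
Critical path = longest = max(17, 24, 12)
= 24 (Path B)


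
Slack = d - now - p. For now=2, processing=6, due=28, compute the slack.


Slack = due - current_time - processing
= 28 - 2 - 6
= 20


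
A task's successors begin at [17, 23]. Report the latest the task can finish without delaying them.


LF = min of all successor start times
Successors start at: [17, 23]
LF = min(17, 23)
= 17


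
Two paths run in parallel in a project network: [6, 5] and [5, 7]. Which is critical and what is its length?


Path A: 6 + 5 = 11
Path B: 5 + 7 = 12
Critical path = longest = max(11, 12)
= 12 (Path B)


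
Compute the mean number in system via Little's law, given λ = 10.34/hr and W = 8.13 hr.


Little's law: L = λ × W
= 10.34 × 8.13
= 84.06


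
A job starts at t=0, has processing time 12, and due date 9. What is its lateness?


Completion = 0 + 12 = 12
Lateness = C - d = 12 - 9
= 3


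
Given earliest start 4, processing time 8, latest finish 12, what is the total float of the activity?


EF = ES + duration = 4 + 8 = 12
LS = LF - duration = 12 - 8 = 4
Total Float = LF - EF = 12 - 12
(or LS - ES = 4 - 4)
= 0


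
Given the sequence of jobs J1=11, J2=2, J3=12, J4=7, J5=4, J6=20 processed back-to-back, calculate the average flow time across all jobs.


Completion times:
  J1: completes at 11
  J2: completes at 13
  J3: completes at 25
  J4: completes at 32
  J5: completes at 36
  J6: completes at 56
Sum = 173
Average = 173/6
= 28.83


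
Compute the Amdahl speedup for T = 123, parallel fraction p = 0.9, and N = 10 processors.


Amdahl's law: T_p = T × ((1-p) + p/N)
= 123 × ((1-0.9) + 0.9/10)
= 123 × (0.10 + 0.0900)
= 123 × 0.1900
= 23.37
Speedup = 123/23.37
= 5.26×


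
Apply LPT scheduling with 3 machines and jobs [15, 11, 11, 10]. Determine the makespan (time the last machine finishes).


Jobs (LPT sorted): [15, 11, 11, 10]
Machines: 3
  J=15 → Machine 1 (load: 0+15=15)
  J=11 → Machine 2 (load: 0+11=11)
  J=11 → Machine 3 (load: 0+11=11)
  J=10 → Machine 2 (load: 11+10=21)
Machine loads: [15, 21, 11]
Makespan = max = 21 time units


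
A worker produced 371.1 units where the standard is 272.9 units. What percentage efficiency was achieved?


Efficiency = (actual / standard) × 100
= (371.1 / 272.9) × 100
= 136.0%


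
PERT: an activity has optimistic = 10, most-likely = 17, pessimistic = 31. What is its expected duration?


te = (o + 4m + p) / 6
= (10 + 4×17 + 31) / 6
= (10 + 68 + 31) / 6
= 109 / 6
= 18.17


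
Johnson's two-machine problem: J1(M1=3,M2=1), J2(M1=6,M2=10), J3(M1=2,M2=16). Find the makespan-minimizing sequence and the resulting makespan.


Johnson's rule:
Group 1 (M1≤M2, sort by M1): ['J3', 'J2']
Group 2 (M1>M2, sort desc M2): ['J1']
Sequence: J3 → J2 → J1
Makespan calculation:
  J3: M1 done=2, M2 done=18
  J2: M1 done=8, M2 done=28
  J1: M1 done=11, M2 done=29
= Sequence: J3 → J2 → J1, Makespan: 29


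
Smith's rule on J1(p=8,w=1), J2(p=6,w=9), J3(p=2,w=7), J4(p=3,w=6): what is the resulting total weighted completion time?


WSPT order (by p/w): J3 → J4 → J2 → J1
  J3: C=2, w·C=7×2=14
  J4: C=5, w·C=6×5=30
  J2: C=11, w·C=9×11=99
  J1: C=19, w·C=1×19=19
Σ w·C = 162
= 162


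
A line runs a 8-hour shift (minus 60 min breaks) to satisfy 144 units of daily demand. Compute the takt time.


Available = 8×60 - 60 = 420 min
Takt time = 420 / 144
= 2.92 min/unit


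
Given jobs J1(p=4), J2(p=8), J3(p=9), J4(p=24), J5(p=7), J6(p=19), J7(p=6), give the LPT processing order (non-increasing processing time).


LPT: sort by longest processing time first
  J4: p=24
  J6: p=19
  J3: p=9
  J2: p=8
  J5: p=7
  J7: p=6
  J1: p=4
Order: J4 → J6 → J3 → J2 → J5 → J7 → J1


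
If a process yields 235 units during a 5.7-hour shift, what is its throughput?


Throughput = units / time
= 235 / 5.7
= 41.2 units/hour


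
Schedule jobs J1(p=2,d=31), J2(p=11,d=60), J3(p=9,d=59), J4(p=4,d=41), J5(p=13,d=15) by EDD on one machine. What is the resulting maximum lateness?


EDD order: J5 → J1 → J4 → J3 → J2
Completion and lateness:
  J5: C=13, d=15, L=13-15=-2
  J1: C=15, d=31, L=15-31=-16
  J4: C=19, d=41, L=19-41=-22
  J3: C=28, d=59, L=28-59=-31
  J2: C=39, d=60, L=39-60=-21
Lmax = max(-2, -16, -22, -31, -21)
= -2


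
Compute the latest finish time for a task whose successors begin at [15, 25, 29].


LF = min of all successor start times
Successors start at: [15, 25, 29]
LF = min(15, 25, 29)
= 15


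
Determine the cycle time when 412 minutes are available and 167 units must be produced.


Cycle time = available time / demand
= 412 / 167
= 2.47 min/unit


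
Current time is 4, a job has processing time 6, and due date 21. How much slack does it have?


Slack = due - current_time - processing
= 21 - 4 - 6
= 11


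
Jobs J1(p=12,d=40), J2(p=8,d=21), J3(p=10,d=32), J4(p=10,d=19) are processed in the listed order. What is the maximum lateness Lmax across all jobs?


Lateness per job (L = C - d):
  J1: C=12, d=40, L=-28
  J2: C=20, d=21, L=-1
  J3: C=30, d=32, L=-2
  J4: C=40, d=19, L=21
Lmax = max(-28, -1, -2, 21)
= 21


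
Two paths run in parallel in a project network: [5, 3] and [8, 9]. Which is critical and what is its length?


Path A: 5 + 3 = 8
Path B: 8 + 9 = 17
Critical path = longest = max(8, 17)
= 17 (Path B)


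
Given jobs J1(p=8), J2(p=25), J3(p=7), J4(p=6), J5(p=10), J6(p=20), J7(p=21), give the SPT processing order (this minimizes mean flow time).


SPT: sort by shortest processing time
  J4: p=6
  J3: p=7
  J1: p=8
  J5: p=10
  J6: p=20
  J7: p=21
  J2: p=25
Order: J4 → J3 → J1 → J5 → J6 → J7 → J2


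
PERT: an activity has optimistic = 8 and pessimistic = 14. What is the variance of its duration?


σ² = ((p - o) / 6)² = (p - o)² / 36
= (14 - 8)² / 36
= 6² / 36
= 36 / 36
= 1.0000


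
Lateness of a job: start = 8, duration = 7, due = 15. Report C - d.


Completion = 8 + 7 = 15
Lateness = C - d = 15 - 15
= 0


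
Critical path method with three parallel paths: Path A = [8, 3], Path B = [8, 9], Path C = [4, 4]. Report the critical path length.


Path A: 8 + 3 = 11
Path B: 8 + 9 = 17
Path C: 4 + 4 = 8
Critical path = longest = max(11, 17, 8)
= 17 (Path B)


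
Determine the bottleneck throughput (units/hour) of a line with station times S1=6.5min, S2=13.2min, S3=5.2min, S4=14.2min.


Bottleneck = longest station time
Station times: [6.5, 13.2, 5.2, 14.2]
Max = 14.2 min
Rate = 60 / 14.2
= 4.23 units/hour (bottleneck: 14.2min)


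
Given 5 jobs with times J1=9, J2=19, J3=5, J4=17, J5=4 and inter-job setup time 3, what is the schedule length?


Makespan = Σ processing + (n-1) × setup
= (9 + 19 + 5 + 17 + 4) + (5-1)×3
= 54 + 12
= 66 time units


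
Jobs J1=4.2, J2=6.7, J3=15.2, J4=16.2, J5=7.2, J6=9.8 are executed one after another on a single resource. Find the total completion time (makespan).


Sequential makespan: sum all processing times
= 4.2 + 6.7 + 15.2 + 16.2 + 7.2 + 9.8
= 59.3 time units


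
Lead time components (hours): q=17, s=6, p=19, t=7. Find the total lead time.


Lead time = queue + setup + processing + transit
= 17 + 6 + 19 + 7
= 49 hours


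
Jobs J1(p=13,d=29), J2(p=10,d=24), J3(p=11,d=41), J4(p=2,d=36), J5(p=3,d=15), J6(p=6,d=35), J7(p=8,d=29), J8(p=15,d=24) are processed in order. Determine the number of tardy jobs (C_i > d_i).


Completion vs due date:
  J1: C=13, d=29 → on time
  J2: C=23, d=24 → on time
  J3: C=34, d=41 → on time
  J4: C=36, d=36 → on time
  J5: C=39, d=15 → TARDY
  J6: C=45, d=35 → TARDY
  J7: C=53, d=29 → TARDY
  J8: C=68, d=24 → TARDY
Tardy jobs: J5, J6, J7, J8
Count = 4


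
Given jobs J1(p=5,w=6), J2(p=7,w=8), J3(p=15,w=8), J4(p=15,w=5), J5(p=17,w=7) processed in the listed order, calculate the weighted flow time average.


Completion times:
  J1: C=5, w×C=6×5=30
  J2: C=12, w×C=8×12=96
  J3: C=27, w×C=8×27=216
  J4: C=42, w×C=5×42=210
  J5: C=59, w×C=7×59=413
Sum w×C = 965
Sum w = 34
Weighted avg = 965/34
= 28.38


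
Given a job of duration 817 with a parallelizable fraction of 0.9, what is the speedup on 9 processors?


Amdahl's law: T_p = T × ((1-p) + p/N)
= 817 × ((1-0.9) + 0.9/9)
= 817 × (0.10 + 0.1000)
= 817 × 0.2000
= 163.40
Speedup = 817/163.40
= 5.00×


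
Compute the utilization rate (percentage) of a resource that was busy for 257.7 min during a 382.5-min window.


Utilization = busy / total × 100
= 257.7 / 382.5 × 100
= 67.4%


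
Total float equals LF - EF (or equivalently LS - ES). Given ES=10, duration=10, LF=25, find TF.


EF = ES + duration = 10 + 10 = 20
LS = LF - duration = 25 - 10 = 15
Total Float = LF - EF = 25 - 20
(or LS - ES = 15 - 10)
= 5


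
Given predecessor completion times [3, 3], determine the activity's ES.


ES = max of all predecessor completion times
Predecessors: [3, 3]
ES = max(3, 3)
= 3


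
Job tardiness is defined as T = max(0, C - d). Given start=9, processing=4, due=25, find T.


Completion = start + processing = 9 + 4 = 13
Tardiness = max(0, C - d) = max(0, 13 - 25)
= max(0, -12)
= 0


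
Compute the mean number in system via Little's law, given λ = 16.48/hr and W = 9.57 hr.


Little's law: L = λ × W
= 16.48 × 9.57
= 157.71


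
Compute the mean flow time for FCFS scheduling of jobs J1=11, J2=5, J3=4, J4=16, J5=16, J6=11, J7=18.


Completion times:
  J1: completes at 11
  J2: completes at 16
  J3: completes at 20
  J4: completes at 36
  J5: completes at 52
  J6: completes at 63
  J7: completes at 81
Sum = 279
Average = 279/7
= 39.86


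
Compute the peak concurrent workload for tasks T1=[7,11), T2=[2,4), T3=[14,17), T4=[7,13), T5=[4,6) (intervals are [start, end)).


Check each time point for overlaps:
  t=7: 2 tasks active (T1, T4)
Max concurrent = 2


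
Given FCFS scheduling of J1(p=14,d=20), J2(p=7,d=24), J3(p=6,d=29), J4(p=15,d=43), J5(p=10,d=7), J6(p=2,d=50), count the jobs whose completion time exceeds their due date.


Completion vs due date:
  J1: C=14, d=20 → on time
  J2: C=21, d=24 → on time
  J3: C=27, d=29 → on time
  J4: C=42, d=43 → on time
  J5: C=52, d=7 → TARDY
  J6: C=54, d=50 → TARDY
Tardy jobs: J5, J6
Count = 2


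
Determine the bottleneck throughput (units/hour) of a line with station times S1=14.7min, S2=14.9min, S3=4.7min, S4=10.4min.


Bottleneck = longest station time
Station times: [14.7, 14.9, 4.7, 10.4]
Max = 14.9 min
Rate = 60 / 14.9
= 4.03 units/hour (bottleneck: 14.9min)


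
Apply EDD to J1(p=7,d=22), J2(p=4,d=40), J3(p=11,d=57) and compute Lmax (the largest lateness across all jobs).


EDD order: J1 → J2 → J3
Completion and lateness:
  J1: C=7, d=22, L=7-22=-15
  J2: C=11, d=40, L=11-40=-29
  J3: C=22, d=57, L=22-57=-35
Lmax = max(-15, -29, -35)
= -15


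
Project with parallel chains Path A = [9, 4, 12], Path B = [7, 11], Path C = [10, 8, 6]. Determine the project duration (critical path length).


Path A: 9 + 4 + 12 = 25
Path B: 7 + 11 = 18
Path C: 10 + 8 + 6 = 24
Critical path = longest = max(25, 18, 24)
= 25 (Path A)


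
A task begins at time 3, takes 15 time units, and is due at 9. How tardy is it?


Completion = start + processing = 3 + 15 = 18
Tardiness = max(0, C - d) = max(0, 18 - 9)
= max(0, 9)
= 9


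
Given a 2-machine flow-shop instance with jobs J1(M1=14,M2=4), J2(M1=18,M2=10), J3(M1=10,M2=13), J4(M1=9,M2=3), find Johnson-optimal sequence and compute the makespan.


Johnson's rule:
Group 1 (M1≤M2, sort by M1): ['J3']
Group 2 (M1>M2, sort desc M2): ['J2', 'J1', 'J4']
Sequence: J3 → J2 → J1 → J4
Makespan calculation:
  J3: M1 done=10, M2 done=23
  J2: M1 done=28, M2 done=38
  J1: M1 done=42, M2 done=46
  J4: M1 done=51, M2 done=54
= Sequence: J3 → J2 → J1 → J4, Makespan: 54


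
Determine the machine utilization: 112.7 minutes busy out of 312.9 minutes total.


Utilization = busy / total × 100
= 112.7 / 312.9 × 100
= 36.0%


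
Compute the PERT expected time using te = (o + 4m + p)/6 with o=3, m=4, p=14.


te = (o + 4m + p) / 6
= (3 + 4×4 + 14) / 6
= (3 + 16 + 14) / 6
= 33 / 6
= 5.50


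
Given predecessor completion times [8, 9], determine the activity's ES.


ES = max of all predecessor completion times
Predecessors: [8, 9]
ES = max(8, 9)
= 9


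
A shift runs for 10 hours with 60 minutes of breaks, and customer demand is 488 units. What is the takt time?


Available = 10×60 - 60 = 540 min
Takt time = 540 / 488
= 1.11 min/unit


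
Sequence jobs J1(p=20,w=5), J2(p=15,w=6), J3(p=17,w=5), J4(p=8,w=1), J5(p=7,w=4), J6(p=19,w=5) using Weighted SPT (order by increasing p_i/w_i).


WSPT (Smith's rule): sort by p/w ascending
  J5: p/w = 7/4 = 1.750
  J2: p/w = 15/6 = 2.500
  J3: p/w = 17/5 = 3.400
  J6: p/w = 19/5 = 3.800
  J1: p/w = 20/5 = 4.000
  J4: p/w = 8/1 = 8.000
Order: J5 → J2 → J3 → J6 → J1 → J4


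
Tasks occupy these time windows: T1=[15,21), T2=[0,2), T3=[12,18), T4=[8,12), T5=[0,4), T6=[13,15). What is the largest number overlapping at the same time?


Check each time point for overlaps:
  t=0: 2 tasks active (T2, T5)
Max concurrent = 2


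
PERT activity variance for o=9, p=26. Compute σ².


σ² = ((p - o) / 6)² = (p - o)² / 36
= (26 - 9)² / 36
= 17² / 36
= 289 / 36
= 8.0278


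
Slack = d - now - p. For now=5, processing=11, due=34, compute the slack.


Slack = due - current_time - processing
= 34 - 5 - 11
= 18


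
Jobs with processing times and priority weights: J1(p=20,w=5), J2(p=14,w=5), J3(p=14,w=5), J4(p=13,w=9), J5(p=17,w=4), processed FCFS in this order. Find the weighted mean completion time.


Completion times:
  J1: C=20, w×C=5×20=100
  J2: C=34, w×C=5×34=170
  J3: C=48, w×C=5×48=240
  J4: C=61, w×C=9×61=549
  J5: C=78, w×C=4×78=312
Sum w×C = 1371
Sum w = 28
Weighted avg = 1371/28
= 48.96


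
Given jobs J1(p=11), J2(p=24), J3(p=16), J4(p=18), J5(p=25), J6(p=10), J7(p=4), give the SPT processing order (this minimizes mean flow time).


SPT: sort by shortest processing time
  J7: p=4
  J6: p=10
  J1: p=11
  J3: p=16
  J4: p=18
  J2: p=24
  J5: p=25
Order: J7 → J6 → J1 → J3 → J4 → J2 → J5


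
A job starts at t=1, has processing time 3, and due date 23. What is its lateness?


Completion = 1 + 3 = 4
Lateness = C - d = 4 - 23
= -19


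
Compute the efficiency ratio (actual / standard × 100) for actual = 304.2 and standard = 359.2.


Efficiency = (actual / standard) × 100
= (304.2 / 359.2) × 100
= 84.7%


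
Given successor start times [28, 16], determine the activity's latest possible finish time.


LF = min of all successor start times
Successors start at: [28, 16]
LF = min(28, 16)
= 16


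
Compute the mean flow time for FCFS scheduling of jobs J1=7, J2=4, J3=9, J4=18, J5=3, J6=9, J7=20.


Completion times:
  J1: completes at 7
  J2: completes at 11
  J3: completes at 20
  J4: completes at 38
  J5: completes at 41
  J6: completes at 50
  J7: completes at 70
Sum = 237
Average = 237/7
= 33.86


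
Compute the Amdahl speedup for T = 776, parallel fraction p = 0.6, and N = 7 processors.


Amdahl's law: T_p = T × ((1-p) + p/N)
= 776 × ((1-0.6) + 0.6/7)
= 776 × (0.40 + 0.0857)
= 776 × 0.4857
= 376.91
Speedup = 776/376.91
= 2.06×


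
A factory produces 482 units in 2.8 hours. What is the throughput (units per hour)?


Throughput = units / time
= 482 / 2.8
= 172.1 units/hour


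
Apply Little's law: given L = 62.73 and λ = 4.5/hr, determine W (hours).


Little's law: L = λW → W = L / λ
= 62.73 / 4.5
= 13.94 hours


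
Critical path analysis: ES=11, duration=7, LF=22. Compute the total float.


EF = ES + duration = 11 + 7 = 18
LS = LF - duration = 22 - 7 = 15
Total Float = LF - EF = 22 - 18
(or LS - ES = 15 - 11)
= 4


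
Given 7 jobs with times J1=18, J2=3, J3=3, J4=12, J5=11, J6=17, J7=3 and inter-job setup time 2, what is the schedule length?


Makespan = Σ processing + (n-1) × setup
= (18 + 3 + 3 + 12 + 11 + 17 + 3) + (7-1)×2
= 67 + 12
= 79 time units


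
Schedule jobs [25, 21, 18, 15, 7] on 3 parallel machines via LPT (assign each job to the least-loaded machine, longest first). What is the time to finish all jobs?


Jobs (LPT sorted): [25, 21, 18, 15, 7]
Machines: 3
  J=25 → Machine 1 (load: 0+25=25)
  J=21 → Machine 2 (load: 0+21=21)
  J=18 → Machine 3 (load: 0+18=18)
  J=15 → Machine 3 (load: 18+15=33)
  J=7 → Machine 2 (load: 21+7=28)
Machine loads: [25, 28, 33]
Makespan = max = 33 time units


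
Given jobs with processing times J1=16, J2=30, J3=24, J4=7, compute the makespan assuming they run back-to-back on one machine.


Sequential makespan: sum all processing times
= 16 + 30 + 24 + 7
= 77 time units


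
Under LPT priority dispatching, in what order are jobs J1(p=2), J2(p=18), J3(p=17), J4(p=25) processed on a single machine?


LPT: sort by longest processing time first
  J4: p=25
  J2: p=18
  J3: p=17
  J1: p=2
Order: J4 → J2 → J3 → J1


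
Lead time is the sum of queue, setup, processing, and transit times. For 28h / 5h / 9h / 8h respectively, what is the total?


Lead time = queue + setup + processing + transit
= 28 + 5 + 9 + 8
= 50 hours


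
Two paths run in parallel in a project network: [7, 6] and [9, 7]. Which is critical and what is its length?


Path A: 7 + 6 = 13
Path B: 9 + 7 = 16
Critical path = longest = max(13, 16)
= 16 (Path B)


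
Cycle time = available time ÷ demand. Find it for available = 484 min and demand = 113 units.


Cycle time = available time / demand
= 484 / 113
= 4.28 min/unit


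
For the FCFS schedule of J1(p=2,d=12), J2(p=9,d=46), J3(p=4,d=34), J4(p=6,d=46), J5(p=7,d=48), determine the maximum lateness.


Lateness per job (L = C - d):
  J1: C=2, d=12, L=-10
  J2: C=11, d=46, L=-35
  J3: C=15, d=34, L=-19
  J4: C=21, d=46, L=-25
  J5: C=28, d=48, L=-20
Lmax = max(-10, -35, -19, -25, -20)
= -10


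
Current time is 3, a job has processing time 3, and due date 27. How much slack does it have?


Slack = due - current_time - processing
= 27 - 3 - 3
= 21


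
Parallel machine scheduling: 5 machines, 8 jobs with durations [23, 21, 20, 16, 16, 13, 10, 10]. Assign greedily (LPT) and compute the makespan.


Jobs (LPT sorted): [23, 21, 20, 16, 16, 13, 10, 10]
Machines: 5
  J=23 → Machine 1 (load: 0+23=23)
  J=21 → Machine 2 (load: 0+21=21)
  J=20 → Machine 3 (load: 0+20=20)
  J=16 → Machine 4 (load: 0+16=16)
  J=16 → Machine 5 (load: 0+16=16)
  J=13 → Machine 4 (load: 16+13=29)
  J=10 → Machine 5 (load: 16+10=26)
  J=10 → Machine 3 (load: 20+10=30)
Machine loads: [23, 21, 30, 29, 26]
Makespan = max = 30 time units


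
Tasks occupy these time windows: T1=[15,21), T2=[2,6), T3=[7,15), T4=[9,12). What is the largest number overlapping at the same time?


Check each time point for overlaps:
  t=9: 2 tasks active (T3, T4)
Max concurrent = 2


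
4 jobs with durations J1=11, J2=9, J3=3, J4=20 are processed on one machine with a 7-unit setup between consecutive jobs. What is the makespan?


Makespan = Σ processing + (n-1) × setup
= (11 + 9 + 3 + 20) + (4-1)×7
= 43 + 21
= 64 time units


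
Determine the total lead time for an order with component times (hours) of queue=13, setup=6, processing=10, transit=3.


Lead time = queue + setup + processing + transit
= 13 + 6 + 10 + 3
= 32 hours


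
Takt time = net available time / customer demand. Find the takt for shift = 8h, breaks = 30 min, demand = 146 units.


Available = 8×60 - 30 = 450 min
Takt time = 450 / 146
= 3.08 min/unit


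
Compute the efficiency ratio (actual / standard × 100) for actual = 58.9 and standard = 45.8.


Efficiency = (actual / standard) × 100
= (58.9 / 45.8) × 100
= 128.6%


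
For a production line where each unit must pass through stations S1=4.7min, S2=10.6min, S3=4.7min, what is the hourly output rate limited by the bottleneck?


Bottleneck = longest station time
Station times: [4.7, 10.6, 4.7]
Max = 10.6 min
Rate = 60 / 10.6
= 5.66 units/hour (bottleneck: 10.6min)


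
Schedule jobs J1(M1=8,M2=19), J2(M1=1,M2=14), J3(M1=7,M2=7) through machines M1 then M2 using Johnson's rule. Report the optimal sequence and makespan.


Johnson's rule:
Group 1 (M1≤M2, sort by M1): ['J2', 'J3', 'J1']
Group 2 (M1>M2, sort desc M2): []
Sequence: J2 → J3 → J1
Makespan calculation:
  J2: M1 done=1, M2 done=15
  J3: M1 done=8, M2 done=22
  J1: M1 done=16, M2 done=41
= Sequence: J2 → J3 → J1, Makespan: 41


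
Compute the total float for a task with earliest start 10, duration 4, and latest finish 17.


EF = ES + duration = 10 + 4 = 14
LS = LF - duration = 17 - 4 = 13
Total Float = LF - EF = 17 - 14
(or LS - ES = 13 - 10)
= 3


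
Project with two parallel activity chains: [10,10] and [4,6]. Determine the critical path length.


Path A: 10 + 10 = 20
Path B: 4 + 6 = 10
Critical path = longest = max(20, 10)
= 20 (Path A)


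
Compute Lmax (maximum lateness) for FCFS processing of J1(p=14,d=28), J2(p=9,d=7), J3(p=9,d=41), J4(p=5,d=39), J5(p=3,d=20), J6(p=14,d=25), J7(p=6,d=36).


Lateness per job (L = C - d):
  J1: C=14, d=28, L=-14
  J2: C=23, d=7, L=16
  J3: C=32, d=41, L=-9
  J4: C=37, d=39, L=-2
  J5: C=40, d=20, L=20
  J6: C=54, d=25, L=29
  J7: C=60, d=36, L=24
Lmax = max(-14, 16, -9, -2, 20, 29, 24)
= 29


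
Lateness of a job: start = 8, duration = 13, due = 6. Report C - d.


Completion = 8 + 13 = 21
Lateness = C - d = 21 - 6
= 15


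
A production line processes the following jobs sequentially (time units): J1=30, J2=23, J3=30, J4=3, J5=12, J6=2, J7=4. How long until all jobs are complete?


Sequential makespan: sum all processing times
= 30 + 23 + 30 + 3 + 12 + 2 + 4
= 104 time units


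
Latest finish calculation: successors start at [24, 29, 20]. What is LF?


LF = min of all successor start times
Successors start at: [24, 29, 20]
LF = min(24, 29, 20)
= 20


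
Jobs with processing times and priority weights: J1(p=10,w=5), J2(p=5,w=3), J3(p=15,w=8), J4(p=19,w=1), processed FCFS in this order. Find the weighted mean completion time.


Completion times:
  J1: C=10, w×C=5×10=50
  J2: C=15, w×C=3×15=45
  J3: C=30, w×C=8×30=240
  J4: C=49, w×C=1×49=49
Sum w×C = 384
Sum w = 17
Weighted avg = 384/17
= 22.59


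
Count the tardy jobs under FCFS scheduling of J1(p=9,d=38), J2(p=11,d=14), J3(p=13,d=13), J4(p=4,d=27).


Completion vs due date:
  J1: C=9, d=38 → on time
  J2: C=20, d=14 → TARDY
  J3: C=33, d=13 → TARDY
  J4: C=37, d=27 → TARDY
Tardy jobs: J2, J3, J4
Count = 3


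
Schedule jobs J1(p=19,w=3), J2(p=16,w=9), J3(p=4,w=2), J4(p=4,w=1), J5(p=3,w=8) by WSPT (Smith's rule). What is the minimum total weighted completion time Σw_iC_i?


WSPT order (by p/w): J5 → J2 → J3 → J4 → J1
  J5: C=3, w·C=8×3=24
  J2: C=19, w·C=9×19=171
  J3: C=23, w·C=2×23=46
  J4: C=27, w·C=1×27=27
  J1: C=46, w·C=3×46=138
Σ w·C = 406
= 406


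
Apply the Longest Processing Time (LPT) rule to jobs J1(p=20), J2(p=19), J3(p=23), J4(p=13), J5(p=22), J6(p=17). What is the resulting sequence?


LPT: sort by longest processing time first
  J3: p=23
  J5: p=22
  J1: p=20
  J2: p=19
  J6: p=17
  J4: p=13
Order: J3 → J5 → J1 → J2 → J6 → J4


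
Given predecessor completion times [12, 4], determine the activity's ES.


ES = max of all predecessor completion times
Predecessors: [12, 4]
ES = max(12, 4)
= 12


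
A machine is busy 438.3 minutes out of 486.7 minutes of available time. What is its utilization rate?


Utilization = busy / total × 100
= 438.3 / 486.7 × 100
= 90.1%


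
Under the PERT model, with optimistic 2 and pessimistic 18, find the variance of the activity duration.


σ² = ((p - o) / 6)² = (p - o)² / 36
= (18 - 2)² / 36
= 16² / 36
= 256 / 36
= 7.1111


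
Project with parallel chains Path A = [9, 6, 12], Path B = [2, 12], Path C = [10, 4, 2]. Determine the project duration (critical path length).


Path A: 9 + 6 + 12 = 27
Path B: 2 + 12 = 14
Path C: 10 + 4 + 2 = 16
Critical path = longest = max(27, 14, 16)
= 27 (Path A)


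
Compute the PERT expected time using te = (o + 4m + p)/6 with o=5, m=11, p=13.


te = (o + 4m + p) / 6
= (5 + 4×11 + 13) / 6
= (5 + 44 + 13) / 6
= 62 / 6
= 10.33


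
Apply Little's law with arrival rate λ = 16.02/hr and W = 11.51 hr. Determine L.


Little's law: L = λ × W
= 16.02 × 11.51
= 184.39


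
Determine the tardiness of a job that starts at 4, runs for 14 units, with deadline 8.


Completion = start + processing = 4 + 14 = 18
Tardiness = max(0, C - d) = max(0, 18 - 8)
= max(0, 10)
= 10


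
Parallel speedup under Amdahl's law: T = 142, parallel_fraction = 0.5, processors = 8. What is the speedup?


Amdahl's law: T_p = T × ((1-p) + p/N)
= 142 × ((1-0.5) + 0.5/8)
= 142 × (0.50 + 0.0625)
= 142 × 0.5625
= 79.88
Speedup = 142/79.88
= 1.78×


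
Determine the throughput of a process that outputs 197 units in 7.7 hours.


Throughput = units / time
= 197 / 7.7
= 25.6 units/hour


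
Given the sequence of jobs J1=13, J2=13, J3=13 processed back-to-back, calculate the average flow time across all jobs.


Completion times:
  J1: completes at 13
  J2: completes at 26
  J3: completes at 39
Sum = 78
Average = 78/3
= 26.00


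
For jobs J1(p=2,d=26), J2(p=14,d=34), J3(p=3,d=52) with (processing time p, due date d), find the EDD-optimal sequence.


EDD: sort by earliest due date
  J1: d=26, p=2
  J2: d=34, p=14
  J3: d=52, p=3
Order: J1 → J2 → J3


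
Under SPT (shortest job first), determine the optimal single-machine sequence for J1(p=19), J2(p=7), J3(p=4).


SPT: sort by shortest processing time
  J3: p=4
  J2: p=7
  J1: p=19
Order: J3 → J2 → J1


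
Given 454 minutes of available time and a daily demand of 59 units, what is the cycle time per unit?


Cycle time = available time / demand
= 454 / 59
= 7.69 min/unit


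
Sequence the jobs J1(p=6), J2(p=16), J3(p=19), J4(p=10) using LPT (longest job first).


LPT: sort by longest processing time first
  J3: p=19
  J2: p=16
  J4: p=10
  J1: p=6
Order: J3 → J2 → J4 → J1


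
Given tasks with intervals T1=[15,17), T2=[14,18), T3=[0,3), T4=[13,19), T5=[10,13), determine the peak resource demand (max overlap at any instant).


Check each time point for overlaps:
  t=15: 3 tasks active (T1, T2, T4)
Max concurrent = 3


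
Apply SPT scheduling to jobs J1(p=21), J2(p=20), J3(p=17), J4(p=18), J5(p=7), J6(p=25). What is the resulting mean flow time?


SPT order: J5 → J3 → J4 → J2 → J1 → J6
Completion times:
  J5: C=7
  J3: C=24
  J4: C=42
  J2: C=62
  J1: C=83
  J6: C=108
Sum = 326, n = 6
Mean flow = 326/6
= 54.33


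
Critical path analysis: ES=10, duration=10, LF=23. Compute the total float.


EF = ES + duration = 10 + 10 = 20
LS = LF - duration = 23 - 10 = 13
Total Float = LF - EF = 23 - 20
(or LS - ES = 13 - 10)
= 3


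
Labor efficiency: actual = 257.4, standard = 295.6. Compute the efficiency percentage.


Efficiency = (actual / standard) × 100
= (257.4 / 295.6) × 100
= 87.1%


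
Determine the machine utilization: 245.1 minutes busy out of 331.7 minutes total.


Utilization = busy / total × 100
= 245.1 / 331.7 × 100
= 73.9%


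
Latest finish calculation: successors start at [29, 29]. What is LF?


LF = min of all successor start times
Successors start at: [29, 29]
LF = min(29, 29)
= 29


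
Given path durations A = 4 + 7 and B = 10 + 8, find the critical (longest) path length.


Path A: 4 + 7 = 11
Path B: 10 + 8 = 18
Critical path = longest = max(11, 18)
= 18 (Path B)


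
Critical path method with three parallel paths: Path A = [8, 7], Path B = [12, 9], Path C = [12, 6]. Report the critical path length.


Path A: 8 + 7 = 15
Path B: 12 + 9 = 21
Path C: 12 + 6 = 18
Critical path = longest = max(15, 21, 18)
= 21 (Path B)


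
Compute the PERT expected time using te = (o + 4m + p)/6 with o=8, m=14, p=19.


te = (o + 4m + p) / 6
= (8 + 4×14 + 19) / 6
= (8 + 56 + 19) / 6
= 83 / 6
= 13.83


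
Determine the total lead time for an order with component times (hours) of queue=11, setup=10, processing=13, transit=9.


Lead time = queue + setup + processing + transit
= 11 + 10 + 13 + 9
= 43 hours
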